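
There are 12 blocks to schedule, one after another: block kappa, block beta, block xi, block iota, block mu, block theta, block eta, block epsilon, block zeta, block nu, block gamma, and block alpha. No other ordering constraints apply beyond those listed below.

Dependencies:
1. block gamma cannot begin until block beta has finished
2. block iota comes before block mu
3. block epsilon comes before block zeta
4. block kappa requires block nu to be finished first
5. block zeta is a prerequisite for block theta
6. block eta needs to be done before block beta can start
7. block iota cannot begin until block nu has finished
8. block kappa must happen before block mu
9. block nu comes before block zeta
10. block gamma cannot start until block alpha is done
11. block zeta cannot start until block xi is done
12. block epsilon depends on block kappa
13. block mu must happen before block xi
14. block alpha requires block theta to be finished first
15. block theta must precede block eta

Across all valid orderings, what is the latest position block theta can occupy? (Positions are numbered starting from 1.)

Following every chain forward from block theta, the blocks that must come later are block beta, block eta, block gamma, block alpha — 4 of them.
With 4 mandatory successors out of 12 blocks total, the latest slot for block theta is 12−4 = 8, and it's reachable by doing all non-successors before block theta.

8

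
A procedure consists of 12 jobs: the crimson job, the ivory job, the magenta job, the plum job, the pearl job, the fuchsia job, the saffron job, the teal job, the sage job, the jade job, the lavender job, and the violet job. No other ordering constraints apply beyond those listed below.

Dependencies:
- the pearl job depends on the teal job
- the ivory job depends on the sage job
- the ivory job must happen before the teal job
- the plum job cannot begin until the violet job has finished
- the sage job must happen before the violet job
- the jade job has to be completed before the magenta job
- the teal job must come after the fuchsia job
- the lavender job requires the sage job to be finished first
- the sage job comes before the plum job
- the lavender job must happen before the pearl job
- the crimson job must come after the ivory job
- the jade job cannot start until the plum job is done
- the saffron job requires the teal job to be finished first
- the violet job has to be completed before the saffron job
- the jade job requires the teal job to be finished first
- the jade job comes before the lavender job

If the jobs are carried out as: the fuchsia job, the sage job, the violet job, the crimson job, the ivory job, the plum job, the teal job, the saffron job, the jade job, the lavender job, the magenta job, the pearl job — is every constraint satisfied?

Here the ivory job comes after the crimson job.
Since the ivory job is required before the crimson job, the ordering is invalid.

No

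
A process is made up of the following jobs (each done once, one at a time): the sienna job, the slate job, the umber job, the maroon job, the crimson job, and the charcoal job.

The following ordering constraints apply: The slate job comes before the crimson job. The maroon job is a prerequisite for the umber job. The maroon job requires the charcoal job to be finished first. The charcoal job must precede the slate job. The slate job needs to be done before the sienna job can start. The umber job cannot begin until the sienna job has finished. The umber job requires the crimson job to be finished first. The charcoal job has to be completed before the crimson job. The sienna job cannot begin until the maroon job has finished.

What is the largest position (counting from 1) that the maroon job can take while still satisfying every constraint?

The jobs that are forced after the maroon job, directly or by a chain of constraints, are the sienna job, the umber job. That's 2 jobs.
With 2 mandatory successors out of 6 jobs total, the latest slot for the maroon job is 6−2 = 4, and it's reachable by doing all non-successors before the maroon job.

4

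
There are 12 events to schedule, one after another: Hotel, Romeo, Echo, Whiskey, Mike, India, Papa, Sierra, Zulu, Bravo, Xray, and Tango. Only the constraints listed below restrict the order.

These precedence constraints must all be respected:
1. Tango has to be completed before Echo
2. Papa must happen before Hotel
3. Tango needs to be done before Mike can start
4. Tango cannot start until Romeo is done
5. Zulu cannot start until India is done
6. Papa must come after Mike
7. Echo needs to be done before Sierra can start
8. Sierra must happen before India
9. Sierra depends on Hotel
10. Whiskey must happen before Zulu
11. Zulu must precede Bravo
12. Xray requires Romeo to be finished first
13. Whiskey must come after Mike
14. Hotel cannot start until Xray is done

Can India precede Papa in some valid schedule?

No

Following Papa → Hotel → Sierra → India, Papa must precede India in every valid ordering.
So no valid ordering can have India before Papa.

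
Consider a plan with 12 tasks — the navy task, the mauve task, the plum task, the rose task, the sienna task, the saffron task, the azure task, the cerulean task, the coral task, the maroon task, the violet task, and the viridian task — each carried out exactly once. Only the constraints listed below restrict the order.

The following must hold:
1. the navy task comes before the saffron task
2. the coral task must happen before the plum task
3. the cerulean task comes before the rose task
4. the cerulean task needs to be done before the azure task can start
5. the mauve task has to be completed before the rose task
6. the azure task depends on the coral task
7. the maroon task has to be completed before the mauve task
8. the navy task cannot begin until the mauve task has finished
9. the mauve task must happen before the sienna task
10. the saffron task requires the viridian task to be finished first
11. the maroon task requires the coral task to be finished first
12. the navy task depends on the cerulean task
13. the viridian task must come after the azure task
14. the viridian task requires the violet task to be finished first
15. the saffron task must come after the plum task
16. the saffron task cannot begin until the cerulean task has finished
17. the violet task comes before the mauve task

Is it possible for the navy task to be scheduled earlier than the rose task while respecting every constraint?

The constraints leave the navy task and the rose task unordered relative to each other; nothing requires the rose task earlier.
So a valid ordering placing the navy task earlier than the rose task exists.

Yes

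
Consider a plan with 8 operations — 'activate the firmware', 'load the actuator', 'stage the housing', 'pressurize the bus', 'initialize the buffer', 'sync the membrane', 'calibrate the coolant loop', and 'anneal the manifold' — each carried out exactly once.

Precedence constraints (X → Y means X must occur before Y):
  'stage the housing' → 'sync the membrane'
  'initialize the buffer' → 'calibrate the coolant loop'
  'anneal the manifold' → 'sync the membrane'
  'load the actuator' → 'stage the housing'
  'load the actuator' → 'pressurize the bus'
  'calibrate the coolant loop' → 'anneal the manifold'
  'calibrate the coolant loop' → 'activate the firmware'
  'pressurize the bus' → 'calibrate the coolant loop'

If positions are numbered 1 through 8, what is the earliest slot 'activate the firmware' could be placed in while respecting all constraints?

The operations that are forced before 'activate the firmware', directly or transitively, are 'load the actuator', 'pressurize the bus', 'initialize the buffer', 'calibrate the coolant loop'. That's 4 operations.
So at minimum 4 operations come before 'activate the firmware', putting 'activate the firmware' no earlier than position 5. That position is achievable by scheduling exactly those predecessors first.

5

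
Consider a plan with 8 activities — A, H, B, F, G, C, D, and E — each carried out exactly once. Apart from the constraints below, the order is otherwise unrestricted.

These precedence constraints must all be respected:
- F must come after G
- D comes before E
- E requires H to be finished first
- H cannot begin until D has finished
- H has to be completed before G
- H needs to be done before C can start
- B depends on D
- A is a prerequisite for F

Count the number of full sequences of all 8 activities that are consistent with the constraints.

436

2 activities have no prerequisites (A, D), so any of them could come first.
Systematically extending each partial ordering one activity at a time and counting, there are 436 complete orderings.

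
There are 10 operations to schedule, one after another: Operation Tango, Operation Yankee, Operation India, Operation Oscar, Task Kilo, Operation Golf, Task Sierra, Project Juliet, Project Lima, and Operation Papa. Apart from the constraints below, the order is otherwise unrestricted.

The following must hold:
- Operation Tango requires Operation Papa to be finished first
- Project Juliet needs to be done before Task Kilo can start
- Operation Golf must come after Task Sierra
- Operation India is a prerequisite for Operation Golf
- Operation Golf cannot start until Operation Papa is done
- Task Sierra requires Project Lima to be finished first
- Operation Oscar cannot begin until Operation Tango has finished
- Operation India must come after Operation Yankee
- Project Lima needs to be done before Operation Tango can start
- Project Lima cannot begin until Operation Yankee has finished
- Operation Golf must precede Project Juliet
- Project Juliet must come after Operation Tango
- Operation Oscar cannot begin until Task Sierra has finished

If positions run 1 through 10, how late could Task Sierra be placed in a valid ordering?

Every operation that must follow Task Sierra has to come after it. Tracing all chains starting from Task Sierra, those operations are: Operation Oscar, Task Kilo, Operation Golf, Project Juliet — 4 in total.
With 4 mandatory successors out of 10 operations total, the latest slot for Task Sierra is 10−4 = 6, and it's reachable by doing all non-successors before Task Sierra.

6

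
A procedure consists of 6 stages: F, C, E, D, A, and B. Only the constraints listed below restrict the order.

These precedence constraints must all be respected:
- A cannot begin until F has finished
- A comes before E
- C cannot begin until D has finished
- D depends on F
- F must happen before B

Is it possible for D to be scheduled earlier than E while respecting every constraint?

Yes

Nothing in the constraints forces E before D — there is no chain from E to D.
So a valid ordering placing D earlier than E exists.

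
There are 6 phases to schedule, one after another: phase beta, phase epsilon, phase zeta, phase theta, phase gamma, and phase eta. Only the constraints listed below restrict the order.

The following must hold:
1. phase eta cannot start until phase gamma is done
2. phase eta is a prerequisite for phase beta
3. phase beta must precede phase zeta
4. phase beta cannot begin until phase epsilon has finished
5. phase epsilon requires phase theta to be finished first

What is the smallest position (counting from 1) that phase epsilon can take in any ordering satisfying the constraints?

Working backwards through the constraints from phase epsilon, its only required predecessor is phase theta.
With 1 mandatory predecessor, the earliest phase epsilon can sit is position 1+1 = 2, and placing just that one first achieves it.

2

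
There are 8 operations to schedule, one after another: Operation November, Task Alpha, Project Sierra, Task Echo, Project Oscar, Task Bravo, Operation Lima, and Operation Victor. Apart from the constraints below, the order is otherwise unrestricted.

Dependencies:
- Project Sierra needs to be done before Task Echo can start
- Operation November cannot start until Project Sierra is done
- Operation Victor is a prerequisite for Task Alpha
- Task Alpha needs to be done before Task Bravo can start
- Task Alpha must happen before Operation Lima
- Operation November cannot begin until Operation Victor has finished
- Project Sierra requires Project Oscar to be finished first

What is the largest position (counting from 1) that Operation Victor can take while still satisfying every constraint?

4

The operations that are forced after Operation Victor, directly or by a chain of constraints, are Operation November, Task Alpha, Task Bravo, Operation Lima. That's 4 operations.
With 4 mandatory successors out of 8 operations total, the latest slot for Operation Victor is 8−4 = 4, and it's reachable by doing all non-successors before Operation Victor.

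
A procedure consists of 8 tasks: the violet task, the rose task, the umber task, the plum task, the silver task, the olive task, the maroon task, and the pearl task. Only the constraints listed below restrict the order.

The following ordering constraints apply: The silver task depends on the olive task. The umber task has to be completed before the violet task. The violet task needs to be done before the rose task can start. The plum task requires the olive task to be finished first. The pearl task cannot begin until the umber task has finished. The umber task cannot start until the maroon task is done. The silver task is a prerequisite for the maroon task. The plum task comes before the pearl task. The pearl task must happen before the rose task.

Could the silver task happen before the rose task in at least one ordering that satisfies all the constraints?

Yes

The constraints force the silver task before the rose task, so yes — every valid ordering has the silver task earlier.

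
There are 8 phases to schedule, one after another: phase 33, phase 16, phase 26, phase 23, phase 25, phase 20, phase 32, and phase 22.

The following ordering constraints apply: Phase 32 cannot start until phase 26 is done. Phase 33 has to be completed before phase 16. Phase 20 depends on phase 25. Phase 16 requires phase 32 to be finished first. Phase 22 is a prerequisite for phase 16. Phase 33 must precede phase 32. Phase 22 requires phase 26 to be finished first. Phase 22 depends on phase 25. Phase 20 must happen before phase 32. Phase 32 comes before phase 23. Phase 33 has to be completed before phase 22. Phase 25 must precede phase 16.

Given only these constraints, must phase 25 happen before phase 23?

Yes

There is a constraint chain phase 25 → phase 20 → phase 32 → phase 23.
That forces phase 25 before phase 23 in every valid schedule.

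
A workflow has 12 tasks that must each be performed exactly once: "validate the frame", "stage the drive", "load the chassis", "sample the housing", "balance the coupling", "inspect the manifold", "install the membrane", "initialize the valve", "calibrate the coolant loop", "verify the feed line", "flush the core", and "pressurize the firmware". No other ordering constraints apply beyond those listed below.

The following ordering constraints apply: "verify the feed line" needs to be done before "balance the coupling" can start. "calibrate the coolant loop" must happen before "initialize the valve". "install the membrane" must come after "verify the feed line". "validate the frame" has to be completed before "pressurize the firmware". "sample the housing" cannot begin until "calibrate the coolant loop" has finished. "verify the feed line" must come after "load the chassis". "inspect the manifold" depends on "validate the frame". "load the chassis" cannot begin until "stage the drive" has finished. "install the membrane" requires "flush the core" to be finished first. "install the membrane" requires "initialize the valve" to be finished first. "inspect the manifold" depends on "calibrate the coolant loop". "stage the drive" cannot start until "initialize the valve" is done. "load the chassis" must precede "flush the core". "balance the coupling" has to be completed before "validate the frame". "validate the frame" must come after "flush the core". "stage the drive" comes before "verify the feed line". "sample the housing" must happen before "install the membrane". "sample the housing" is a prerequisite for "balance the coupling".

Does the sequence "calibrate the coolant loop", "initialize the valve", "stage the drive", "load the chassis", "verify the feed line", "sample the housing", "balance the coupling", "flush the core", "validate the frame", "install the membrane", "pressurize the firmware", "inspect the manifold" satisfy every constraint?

Every stated constraint is respected: "calibrate the coolant loop" sits at position 1, ahead of "inspect the manifold" at position 12, and each of the other listed pairs likewise has the predecessor earlier in the sequence.

Yes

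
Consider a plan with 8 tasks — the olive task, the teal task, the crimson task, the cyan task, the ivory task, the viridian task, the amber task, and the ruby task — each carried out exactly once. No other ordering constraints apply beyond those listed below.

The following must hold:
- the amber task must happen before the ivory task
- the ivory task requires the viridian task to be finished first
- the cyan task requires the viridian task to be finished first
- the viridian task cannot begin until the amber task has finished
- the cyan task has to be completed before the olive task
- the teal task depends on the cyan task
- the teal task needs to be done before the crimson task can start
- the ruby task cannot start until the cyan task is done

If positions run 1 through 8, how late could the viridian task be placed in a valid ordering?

The tasks that are forced after the viridian task, directly or by a chain of constraints, are the olive task, the teal task, the crimson task, the cyan task, the ivory task, the ruby task. That's 6 tasks.
With 6 mandatory successors out of 8 tasks total, the latest slot for the viridian task is 8−6 = 2, and it's reachable by doing all non-successors before the viridian task.

2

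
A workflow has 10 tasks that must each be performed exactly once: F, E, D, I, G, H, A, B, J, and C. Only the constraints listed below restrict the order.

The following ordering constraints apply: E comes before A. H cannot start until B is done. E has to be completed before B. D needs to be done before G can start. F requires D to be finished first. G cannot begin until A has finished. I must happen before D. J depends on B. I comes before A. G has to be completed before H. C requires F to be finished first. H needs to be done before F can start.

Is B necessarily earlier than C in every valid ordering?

There is a constraint chain B → H → F → C.
That forces B before C in every valid schedule.

Yes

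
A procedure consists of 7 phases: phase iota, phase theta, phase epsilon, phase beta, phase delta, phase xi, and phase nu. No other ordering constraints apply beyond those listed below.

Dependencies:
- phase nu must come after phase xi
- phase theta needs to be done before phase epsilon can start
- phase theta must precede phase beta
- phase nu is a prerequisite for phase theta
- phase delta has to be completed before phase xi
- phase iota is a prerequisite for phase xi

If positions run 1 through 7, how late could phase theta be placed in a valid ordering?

Following every chain forward from phase theta, the phases that must come later are phase epsilon, phase beta — 2 of them.
With 2 mandatory successors out of 7 phases total, the latest slot for phase theta is 7−2 = 5, and it's reachable by doing all non-successors before phase theta.

5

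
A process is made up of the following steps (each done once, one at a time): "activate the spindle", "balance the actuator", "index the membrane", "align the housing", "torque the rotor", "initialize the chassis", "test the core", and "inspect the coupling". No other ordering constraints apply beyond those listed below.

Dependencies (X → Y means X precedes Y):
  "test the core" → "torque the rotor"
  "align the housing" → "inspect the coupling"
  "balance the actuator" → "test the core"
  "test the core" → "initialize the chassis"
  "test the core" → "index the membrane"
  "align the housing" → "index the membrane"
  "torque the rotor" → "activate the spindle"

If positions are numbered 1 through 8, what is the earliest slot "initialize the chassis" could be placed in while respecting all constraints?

The steps that are forced before "initialize the chassis", directly or transitively, are "balance the actuator", "test the core". That's 2 steps.
So at minimum 2 steps come before "initialize the chassis", putting "initialize the chassis" no earlier than position 3. That position is achievable by scheduling exactly those predecessors first.

3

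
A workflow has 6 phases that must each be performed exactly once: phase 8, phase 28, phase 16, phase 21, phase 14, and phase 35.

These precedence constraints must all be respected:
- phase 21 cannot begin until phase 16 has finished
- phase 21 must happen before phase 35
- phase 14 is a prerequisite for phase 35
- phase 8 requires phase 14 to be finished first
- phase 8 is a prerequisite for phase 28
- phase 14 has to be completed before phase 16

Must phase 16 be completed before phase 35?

Chaining the stated constraints: phase 16 → phase 21 → phase 35.
Hence phase 16 necessarily comes before phase 35.

Yes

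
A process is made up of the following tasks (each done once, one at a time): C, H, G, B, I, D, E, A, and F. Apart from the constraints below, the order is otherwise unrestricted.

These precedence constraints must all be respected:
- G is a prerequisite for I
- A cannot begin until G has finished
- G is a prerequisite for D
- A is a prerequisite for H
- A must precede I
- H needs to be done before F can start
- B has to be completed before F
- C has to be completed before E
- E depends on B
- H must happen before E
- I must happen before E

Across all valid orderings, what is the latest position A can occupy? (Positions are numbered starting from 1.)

5

Every task that must follow A has to come after it. Tracing all chains starting from A, those tasks are: H, I, E, F — 4 in total.
With 4 mandatory successors out of 9 tasks total, the latest slot for A is 9−4 = 5, and it's reachable by doing all non-successors before A.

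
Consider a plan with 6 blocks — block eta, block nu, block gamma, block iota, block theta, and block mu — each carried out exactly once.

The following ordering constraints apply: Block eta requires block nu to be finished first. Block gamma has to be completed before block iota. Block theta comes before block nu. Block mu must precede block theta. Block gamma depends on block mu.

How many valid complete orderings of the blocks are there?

Block mu is the only block with nothing required before it, so every ordering starts there.
Enumerating by repeatedly choosing an available block (one whose prerequisites are all placed) gives 10 distinct complete orderings.

10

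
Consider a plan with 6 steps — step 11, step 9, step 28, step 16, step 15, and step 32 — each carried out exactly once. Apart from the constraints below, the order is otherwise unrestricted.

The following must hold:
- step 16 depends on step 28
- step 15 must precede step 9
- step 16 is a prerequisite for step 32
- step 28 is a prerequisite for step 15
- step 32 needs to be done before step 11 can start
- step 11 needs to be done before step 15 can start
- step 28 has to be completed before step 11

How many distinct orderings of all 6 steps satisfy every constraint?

1

Only step 28 has no prerequisites, so it must go first.
Every step is then forced in turn, so only 1 complete ordering is consistent with the constraints.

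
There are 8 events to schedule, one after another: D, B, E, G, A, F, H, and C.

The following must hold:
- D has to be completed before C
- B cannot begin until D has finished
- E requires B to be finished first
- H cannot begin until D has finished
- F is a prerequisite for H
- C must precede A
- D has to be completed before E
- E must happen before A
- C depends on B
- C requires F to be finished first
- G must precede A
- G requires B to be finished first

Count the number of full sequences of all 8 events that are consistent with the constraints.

2 events have no prerequisites (D, F), so any of them could come first.
Enumerating by repeatedly choosing an available event (one whose prerequisites are all placed) gives 124 distinct complete orderings.

124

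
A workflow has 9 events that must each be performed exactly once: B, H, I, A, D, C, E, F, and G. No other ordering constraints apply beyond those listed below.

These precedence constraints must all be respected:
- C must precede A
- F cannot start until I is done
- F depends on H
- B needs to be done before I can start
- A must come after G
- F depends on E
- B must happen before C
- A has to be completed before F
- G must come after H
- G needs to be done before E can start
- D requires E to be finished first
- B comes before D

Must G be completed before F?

Tracing the constraints gives a chain: G → A → F.
Hence G necessarily comes before F.

Yes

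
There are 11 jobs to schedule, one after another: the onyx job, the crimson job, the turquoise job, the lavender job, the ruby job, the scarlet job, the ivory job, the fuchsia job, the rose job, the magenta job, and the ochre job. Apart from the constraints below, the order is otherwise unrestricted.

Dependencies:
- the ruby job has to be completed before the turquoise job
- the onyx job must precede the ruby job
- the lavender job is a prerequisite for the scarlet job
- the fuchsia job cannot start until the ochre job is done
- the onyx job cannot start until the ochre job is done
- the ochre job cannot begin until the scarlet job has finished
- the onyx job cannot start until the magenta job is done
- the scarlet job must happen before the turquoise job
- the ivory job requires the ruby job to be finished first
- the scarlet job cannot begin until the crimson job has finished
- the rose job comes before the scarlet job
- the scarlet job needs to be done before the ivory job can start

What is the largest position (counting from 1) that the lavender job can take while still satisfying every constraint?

4

The jobs that are forced after the lavender job, directly or by a chain of constraints, are the onyx job, the turquoise job, the ruby job, the scarlet job, the ivory job, the fuchsia job, the ochre job. That's 7 jobs.
So at least 7 jobs follow the lavender job, putting the lavender job no later than position 4. That position is achievable by scheduling everything else first.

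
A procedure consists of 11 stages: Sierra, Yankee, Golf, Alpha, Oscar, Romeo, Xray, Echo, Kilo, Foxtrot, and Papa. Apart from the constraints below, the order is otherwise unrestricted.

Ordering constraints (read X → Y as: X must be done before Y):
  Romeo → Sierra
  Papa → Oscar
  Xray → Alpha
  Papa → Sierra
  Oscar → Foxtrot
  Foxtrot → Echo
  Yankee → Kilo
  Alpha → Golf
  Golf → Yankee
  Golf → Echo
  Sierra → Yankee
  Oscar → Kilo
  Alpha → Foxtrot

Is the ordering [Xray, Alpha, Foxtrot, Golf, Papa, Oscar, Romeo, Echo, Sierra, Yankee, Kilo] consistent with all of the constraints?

No

In the proposed order, Foxtrot appears before Oscar.
But one of the constraints requires Oscar before Foxtrot, so this ordering violates it.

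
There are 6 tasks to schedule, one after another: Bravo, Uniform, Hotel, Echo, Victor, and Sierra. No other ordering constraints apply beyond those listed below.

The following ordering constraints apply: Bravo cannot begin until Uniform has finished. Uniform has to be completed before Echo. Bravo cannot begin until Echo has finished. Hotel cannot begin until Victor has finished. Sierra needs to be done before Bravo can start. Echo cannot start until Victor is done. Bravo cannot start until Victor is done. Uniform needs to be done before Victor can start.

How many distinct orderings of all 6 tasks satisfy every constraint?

2 tasks have no prerequisites (Uniform, Sierra), so any of them could come first.
Systematically extending each partial ordering one task at a time and counting, there are 14 complete orderings.

14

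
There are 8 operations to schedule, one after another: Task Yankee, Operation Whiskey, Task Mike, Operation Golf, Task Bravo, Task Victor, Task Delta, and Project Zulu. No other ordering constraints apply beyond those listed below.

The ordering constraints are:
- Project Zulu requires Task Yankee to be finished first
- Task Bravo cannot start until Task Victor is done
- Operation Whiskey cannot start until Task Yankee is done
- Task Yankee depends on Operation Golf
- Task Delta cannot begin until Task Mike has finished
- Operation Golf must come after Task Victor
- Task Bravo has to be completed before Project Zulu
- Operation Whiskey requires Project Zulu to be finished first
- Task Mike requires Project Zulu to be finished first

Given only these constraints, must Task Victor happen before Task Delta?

Tracing the constraints gives a chain: Task Victor → Task Bravo → Project Zulu → Task Mike → Task Delta.
So Task Victor must precede Task Delta in any valid ordering.

Yes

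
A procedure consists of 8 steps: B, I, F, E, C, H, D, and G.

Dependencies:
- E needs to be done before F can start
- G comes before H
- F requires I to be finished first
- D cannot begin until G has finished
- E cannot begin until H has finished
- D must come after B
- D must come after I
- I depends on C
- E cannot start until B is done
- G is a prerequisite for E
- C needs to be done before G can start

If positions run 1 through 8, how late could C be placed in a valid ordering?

Following every chain forward from C, the steps that must come later are I, F, E, H, D, G — 6 of them.
With 6 mandatory successors out of 8 steps total, the latest slot for C is 8−6 = 2, and it's reachable by doing all non-successors before C.

2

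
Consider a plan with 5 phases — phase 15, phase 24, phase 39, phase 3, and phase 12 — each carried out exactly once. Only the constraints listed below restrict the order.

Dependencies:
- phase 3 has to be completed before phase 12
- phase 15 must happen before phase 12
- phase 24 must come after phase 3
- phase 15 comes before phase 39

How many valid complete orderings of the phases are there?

The phases with no prerequisites are phase 15, phase 3; any of them can be placed first.
Counting all ways to extend the partial order to a total order gives 16.

16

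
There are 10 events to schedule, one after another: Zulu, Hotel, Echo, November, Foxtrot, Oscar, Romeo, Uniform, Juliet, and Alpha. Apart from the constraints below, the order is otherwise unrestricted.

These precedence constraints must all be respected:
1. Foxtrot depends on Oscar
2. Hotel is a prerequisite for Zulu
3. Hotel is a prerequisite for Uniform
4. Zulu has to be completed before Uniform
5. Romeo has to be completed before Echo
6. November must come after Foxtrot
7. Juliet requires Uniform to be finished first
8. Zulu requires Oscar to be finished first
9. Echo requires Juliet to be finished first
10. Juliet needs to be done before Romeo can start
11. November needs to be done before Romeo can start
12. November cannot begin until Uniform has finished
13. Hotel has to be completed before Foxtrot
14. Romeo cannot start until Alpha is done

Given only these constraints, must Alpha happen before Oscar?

Alpha and Oscar are not related by any chain of constraints.
So Alpha can come before Oscar or after — it is not forced.

No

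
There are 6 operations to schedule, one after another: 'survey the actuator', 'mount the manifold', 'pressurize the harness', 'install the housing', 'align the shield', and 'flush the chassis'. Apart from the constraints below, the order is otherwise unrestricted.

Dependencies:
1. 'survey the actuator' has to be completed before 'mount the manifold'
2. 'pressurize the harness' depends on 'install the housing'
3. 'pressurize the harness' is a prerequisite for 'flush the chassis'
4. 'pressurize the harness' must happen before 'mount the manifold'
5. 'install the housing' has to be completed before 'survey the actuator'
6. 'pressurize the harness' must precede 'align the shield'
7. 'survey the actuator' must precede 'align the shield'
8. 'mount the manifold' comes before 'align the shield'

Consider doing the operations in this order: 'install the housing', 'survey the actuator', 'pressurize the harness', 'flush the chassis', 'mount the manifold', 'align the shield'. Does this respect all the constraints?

Yes

Every stated constraint is respected: 'survey the actuator' sits at position 2, ahead of 'align the shield' at position 6, and each of the other listed pairs likewise has the predecessor earlier in the sequence.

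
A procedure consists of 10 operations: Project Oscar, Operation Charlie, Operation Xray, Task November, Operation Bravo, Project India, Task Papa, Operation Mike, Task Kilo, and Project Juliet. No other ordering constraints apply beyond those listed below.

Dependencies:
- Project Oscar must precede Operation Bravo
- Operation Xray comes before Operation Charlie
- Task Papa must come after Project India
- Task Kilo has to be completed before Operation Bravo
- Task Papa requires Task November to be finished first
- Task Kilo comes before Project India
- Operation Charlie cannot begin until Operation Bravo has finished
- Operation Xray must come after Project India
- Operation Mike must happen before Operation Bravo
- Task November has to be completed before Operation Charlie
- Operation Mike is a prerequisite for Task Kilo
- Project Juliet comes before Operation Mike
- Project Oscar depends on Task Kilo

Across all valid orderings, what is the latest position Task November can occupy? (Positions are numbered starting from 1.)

Every operation that must follow Task November has to come after it. Tracing all chains starting from Task November, those operations are: Operation Charlie, Task Papa — 2 in total.
With 2 mandatory successors out of 10 operations total, the latest slot for Task November is 10−2 = 8, and it's reachable by doing all non-successors before Task November.

8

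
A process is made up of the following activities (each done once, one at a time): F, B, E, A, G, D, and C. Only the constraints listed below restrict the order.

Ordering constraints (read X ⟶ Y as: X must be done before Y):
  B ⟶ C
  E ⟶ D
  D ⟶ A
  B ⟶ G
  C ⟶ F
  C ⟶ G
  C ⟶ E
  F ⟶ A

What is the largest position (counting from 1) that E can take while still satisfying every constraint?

The activities that are forced after E, directly or by a chain of constraints, are A, D. That's 2 activities.
With 2 mandatory successors out of 7 activities total, the latest slot for E is 7−2 = 5, and it's reachable by doing all non-successors before E.

5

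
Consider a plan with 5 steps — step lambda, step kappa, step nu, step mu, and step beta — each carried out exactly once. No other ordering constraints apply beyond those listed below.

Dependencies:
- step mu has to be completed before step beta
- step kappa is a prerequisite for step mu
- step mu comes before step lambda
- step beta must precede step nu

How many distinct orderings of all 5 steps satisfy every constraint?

Step kappa is the only step with nothing required before it, so every ordering starts there.
Counting all ways to extend the partial order to a total order gives 3.

3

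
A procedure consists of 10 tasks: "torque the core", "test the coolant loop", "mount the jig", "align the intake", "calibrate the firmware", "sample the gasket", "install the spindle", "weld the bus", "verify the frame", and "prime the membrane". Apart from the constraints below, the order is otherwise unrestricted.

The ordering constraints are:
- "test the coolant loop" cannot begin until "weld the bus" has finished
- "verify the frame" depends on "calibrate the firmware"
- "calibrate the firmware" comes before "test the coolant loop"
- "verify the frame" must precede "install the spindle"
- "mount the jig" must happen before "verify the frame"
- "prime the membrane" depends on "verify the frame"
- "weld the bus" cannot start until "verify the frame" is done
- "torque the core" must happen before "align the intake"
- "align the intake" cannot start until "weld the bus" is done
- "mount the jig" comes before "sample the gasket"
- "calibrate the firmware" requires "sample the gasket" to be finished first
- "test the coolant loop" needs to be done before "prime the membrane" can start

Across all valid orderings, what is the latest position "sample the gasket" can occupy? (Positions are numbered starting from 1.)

Every task that must follow "sample the gasket" has to come after it. Tracing all chains starting from "sample the gasket", those tasks are: "test the coolant loop", "align the intake", "calibrate the firmware", "install the spindle", "weld the bus", "verify the frame", "prime the membrane" — 7 in total.
So at least 7 tasks follow "sample the gasket", putting "sample the gasket" no later than position 3. That position is achievable by scheduling everything else first.

3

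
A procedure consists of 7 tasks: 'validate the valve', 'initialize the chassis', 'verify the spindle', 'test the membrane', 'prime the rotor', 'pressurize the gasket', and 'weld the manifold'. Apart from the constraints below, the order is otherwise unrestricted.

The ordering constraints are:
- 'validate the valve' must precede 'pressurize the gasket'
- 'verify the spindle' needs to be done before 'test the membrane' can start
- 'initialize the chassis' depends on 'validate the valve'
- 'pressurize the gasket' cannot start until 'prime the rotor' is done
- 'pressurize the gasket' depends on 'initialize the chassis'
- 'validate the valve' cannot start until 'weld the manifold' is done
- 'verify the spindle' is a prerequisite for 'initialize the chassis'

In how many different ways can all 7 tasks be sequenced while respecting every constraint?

3 tasks have no prerequisites ('verify the spindle', 'prime the rotor', 'weld the manifold'), so any of them could come first.
Enumerating by repeatedly choosing an available task (one whose prerequisites are all placed) gives 69 distinct complete orderings.

69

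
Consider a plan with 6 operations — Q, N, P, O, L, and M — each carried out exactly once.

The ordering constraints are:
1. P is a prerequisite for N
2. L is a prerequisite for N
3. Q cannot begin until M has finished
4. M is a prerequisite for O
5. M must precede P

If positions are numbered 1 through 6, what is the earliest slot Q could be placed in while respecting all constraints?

Working backwards through the constraints from Q, its only required predecessor is M.
So at minimum 1 operation comes before Q, putting Q no earlier than position 2. That position is achievable by scheduling exactly that predecessor first.

2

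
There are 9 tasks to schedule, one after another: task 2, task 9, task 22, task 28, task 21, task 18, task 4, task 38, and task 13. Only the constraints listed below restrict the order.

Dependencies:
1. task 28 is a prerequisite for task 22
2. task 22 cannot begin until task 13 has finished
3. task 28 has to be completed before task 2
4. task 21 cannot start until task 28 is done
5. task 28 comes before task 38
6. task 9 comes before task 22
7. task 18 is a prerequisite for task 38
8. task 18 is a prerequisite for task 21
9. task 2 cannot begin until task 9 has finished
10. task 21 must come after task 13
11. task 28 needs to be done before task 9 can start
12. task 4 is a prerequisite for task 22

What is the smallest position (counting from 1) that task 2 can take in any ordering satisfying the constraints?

3

The tasks that are forced before task 2, directly or transitively, are task 9, task 28. That's 2 tasks.
So at minimum 2 tasks come before task 2, putting task 2 no earlier than position 3. That position is achievable by scheduling exactly those predecessors first.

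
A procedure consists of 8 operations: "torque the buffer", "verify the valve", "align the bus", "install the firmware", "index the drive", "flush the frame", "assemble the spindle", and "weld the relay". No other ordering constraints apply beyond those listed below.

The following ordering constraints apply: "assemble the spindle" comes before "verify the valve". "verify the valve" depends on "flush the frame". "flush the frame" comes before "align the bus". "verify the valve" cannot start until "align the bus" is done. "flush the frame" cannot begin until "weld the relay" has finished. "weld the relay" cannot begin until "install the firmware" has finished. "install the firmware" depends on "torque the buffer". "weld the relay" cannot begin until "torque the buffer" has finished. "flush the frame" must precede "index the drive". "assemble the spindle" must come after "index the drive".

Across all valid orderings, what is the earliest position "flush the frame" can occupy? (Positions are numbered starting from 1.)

Working backwards through the constraints from "flush the frame", its full set of required predecessors is "torque the buffer", "install the firmware", "weld the relay" — 3 of them.
So at minimum 3 operations come before "flush the frame", putting "flush the frame" no earlier than position 4. That position is achievable by scheduling exactly those predecessors first.

4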